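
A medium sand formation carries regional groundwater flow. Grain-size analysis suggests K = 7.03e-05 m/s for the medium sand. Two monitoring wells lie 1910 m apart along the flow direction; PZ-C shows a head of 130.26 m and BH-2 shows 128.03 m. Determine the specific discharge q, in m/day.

0.00709

Convert K: 7.03e-05 m/s × 86400 = 6.074 m/day.
Hydraulic gradient i = (130.26 − 128.03) / 1910 = 2.23 / 1910 = 0.001168.
Specific discharge q = K · i = 6.074 × 0.001168 = 0.007092 m/day.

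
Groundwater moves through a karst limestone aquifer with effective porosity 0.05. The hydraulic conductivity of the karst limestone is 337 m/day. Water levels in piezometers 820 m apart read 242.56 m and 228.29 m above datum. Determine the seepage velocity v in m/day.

Hydraulic gradient i = (242.56 − 228.29) / 820 = 14.27 / 820 = 0.01740.
Darcy flux q = K · i = 337.0 × 0.01740 = 5.865 m/day.
Seepage velocity v = q / n_e = 5.865 / 0.05 = 117.3 m/day.

117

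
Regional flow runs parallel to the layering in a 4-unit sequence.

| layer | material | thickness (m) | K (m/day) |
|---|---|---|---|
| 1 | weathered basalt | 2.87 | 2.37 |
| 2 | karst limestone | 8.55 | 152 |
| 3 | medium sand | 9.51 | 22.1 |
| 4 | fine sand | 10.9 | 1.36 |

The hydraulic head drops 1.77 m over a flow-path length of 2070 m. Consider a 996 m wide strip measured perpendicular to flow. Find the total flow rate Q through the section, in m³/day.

Flow is parallel to layering, so each bed carries its own Darcy discharge and the transmissivities add.
Σ(K_i·b_i) = 2.37×2.87 + 152×8.55 + 22.1×9.51 + 1.36×10.9 = 1531 m²/day.
Hydraulic gradient i = Δh / L = 1.77 / 2070 = 0.0008551.
Q = Σ(K_i·b_i) · W · i = 1531 × 996 × 0.0008551 = 1304 m³/day.

1300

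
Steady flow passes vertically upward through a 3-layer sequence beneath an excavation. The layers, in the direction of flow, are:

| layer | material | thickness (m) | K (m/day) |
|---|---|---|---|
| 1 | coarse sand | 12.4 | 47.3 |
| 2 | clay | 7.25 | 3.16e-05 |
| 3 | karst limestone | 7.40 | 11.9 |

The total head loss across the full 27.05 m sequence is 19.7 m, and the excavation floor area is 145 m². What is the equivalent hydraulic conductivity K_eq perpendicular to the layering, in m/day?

Flow is perpendicular to layering, so the layers act in series and the equivalent K is the thickness-weighted harmonic mean.
Total thickness L = 12.4 + 7.25 + 7.40 = 27.05 m.
Σ(b_i/K_i) = 12.4/47.3 + 7.25/3.16e-05 + 7.40/11.9 = 2.294e+05 d.
K_eq = L / Σ(b_i/K_i) = 27.05 / 2.294e+05 = 0.0001179 m/day.

0.000118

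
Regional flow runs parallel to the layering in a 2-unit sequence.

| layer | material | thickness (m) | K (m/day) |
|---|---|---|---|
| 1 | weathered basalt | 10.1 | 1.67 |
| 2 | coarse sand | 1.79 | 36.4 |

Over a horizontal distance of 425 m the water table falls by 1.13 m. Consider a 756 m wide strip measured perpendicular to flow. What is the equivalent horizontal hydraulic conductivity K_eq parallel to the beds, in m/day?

6.90

Flow is parallel to layering, so each bed carries its own Darcy discharge and the transmissivities add.
Σ(K_i·b_i) = 1.67×10.1 + 36.4×1.79 = 82.02 m²/day.
Total thickness b = 11.89 m, so K_eq = Σ(K_i·b_i)/b = 6.898 m/day.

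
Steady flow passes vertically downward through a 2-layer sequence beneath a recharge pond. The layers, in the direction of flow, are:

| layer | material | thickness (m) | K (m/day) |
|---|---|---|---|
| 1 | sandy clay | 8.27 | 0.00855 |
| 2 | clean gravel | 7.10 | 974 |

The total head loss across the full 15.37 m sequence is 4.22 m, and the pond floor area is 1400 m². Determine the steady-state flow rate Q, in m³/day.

6.11

Flow is perpendicular to layering, so the layers act in series and the equivalent K is the thickness-weighted harmonic mean.
Total thickness L = 8.27 + 7.10 = 15.37 m.
Σ(b_i/K_i) = 8.27/0.00855 + 7.10/974 = 967.3 d.
K_eq = L / Σ(b_i/K_i) = 15.37 / 967.3 = 0.01589 m/day.
Q = K_eq · A · (Δh/L) = 0.01589 × 1400 × (4.22/15.37) = 6.108 m³/day.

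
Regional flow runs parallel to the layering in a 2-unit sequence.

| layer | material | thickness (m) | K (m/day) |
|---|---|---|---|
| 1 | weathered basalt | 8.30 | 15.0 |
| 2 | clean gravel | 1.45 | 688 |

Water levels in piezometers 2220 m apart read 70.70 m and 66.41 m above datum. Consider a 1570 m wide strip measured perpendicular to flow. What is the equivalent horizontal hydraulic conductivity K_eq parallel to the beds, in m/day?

115

Flow is parallel to layering, so each bed carries its own Darcy discharge and the transmissivities add.
Σ(K_i·b_i) = 15.0×8.30 + 688×1.45 = 1122 m²/day.
Total thickness b = 9.750 m, so K_eq = Σ(K_i·b_i)/b = 115.1 m/day.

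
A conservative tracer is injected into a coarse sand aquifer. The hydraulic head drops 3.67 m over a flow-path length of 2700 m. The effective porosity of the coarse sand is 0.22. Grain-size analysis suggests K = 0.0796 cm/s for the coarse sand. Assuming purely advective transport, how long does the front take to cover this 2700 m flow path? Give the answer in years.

17.4

Convert K: 0.0796 cm/s × 864 = 68.77 m/day.
Hydraulic gradient i = Δh / L = 3.67 / 2700 = 0.001359.
Darcy flux q = K · i = 68.77 × 0.001359 = 0.09348 m/day.
Seepage velocity v = q / n_e = 0.09348 / 0.22 = 0.4249 m/day.
Travel time t = L / v = 2700 / 0.4249 = 6354 days = 17.40 years.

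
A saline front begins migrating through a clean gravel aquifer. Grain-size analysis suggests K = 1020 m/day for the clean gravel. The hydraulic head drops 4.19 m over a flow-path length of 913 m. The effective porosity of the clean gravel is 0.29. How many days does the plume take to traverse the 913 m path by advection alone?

Hydraulic gradient i = Δh / L = 4.19 / 913 = 0.004589.
Darcy flux q = K · i = 1020 × 0.004589 = 4.681 m/day.
Seepage velocity v = q / n_e = 4.681 / 0.29 = 16.14 m/day.
Travel time t = L / v = 913 / 16.14 = 56.56 days.

56.6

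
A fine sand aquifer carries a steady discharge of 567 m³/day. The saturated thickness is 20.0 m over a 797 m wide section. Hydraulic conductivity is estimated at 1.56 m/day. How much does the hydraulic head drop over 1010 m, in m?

Cross-sectional area A = 797 × 20.0 = 15940 m².
From Q = K·A·i, i = Q / (K·A) = 567 / (1.560 × 15940) = 0.02280.
Head loss Δh = i · L = 0.02280 × 1010 = 23.03 m.

23.0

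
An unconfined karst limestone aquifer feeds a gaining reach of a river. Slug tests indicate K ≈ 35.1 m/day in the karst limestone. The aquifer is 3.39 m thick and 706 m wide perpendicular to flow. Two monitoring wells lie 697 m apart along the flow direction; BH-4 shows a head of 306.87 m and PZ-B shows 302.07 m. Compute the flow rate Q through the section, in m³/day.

Cross-sectional area A = 706 × 3.39 = 2393 m².
Hydraulic gradient i = (306.87 − 302.07) / 697 = 4.8 / 697 = 0.006887.
Darcy's law: Q = K · A · i = 35.10 × 2393 × 0.006887 = 578.5 m³/day.

579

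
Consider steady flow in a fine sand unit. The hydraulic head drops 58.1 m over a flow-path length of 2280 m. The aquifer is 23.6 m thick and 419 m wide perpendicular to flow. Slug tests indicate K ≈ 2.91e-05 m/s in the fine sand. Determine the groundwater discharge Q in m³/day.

Convert K: 2.91e-05 m/s × 86400 = 2.514 m/day.
Cross-sectional area A = 419 × 23.6 = 9888 m².
Hydraulic gradient i = Δh / L = 58.1 / 2280 = 0.02548.
Darcy's law: Q = K · A · i = 2.514 × 9888 × 0.02548 = 633.5 m³/day.

634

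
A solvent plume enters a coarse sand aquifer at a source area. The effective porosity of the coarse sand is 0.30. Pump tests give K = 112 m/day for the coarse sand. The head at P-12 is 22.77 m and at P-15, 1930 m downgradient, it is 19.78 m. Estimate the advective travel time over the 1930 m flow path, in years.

Hydraulic gradient i = (22.77 − 19.78) / 1930 = 2.99 / 1930 = 0.001549.
Darcy flux q = K · i = 112.0 × 0.001549 = 0.1735 m/day.
Seepage velocity v = q / n_e = 0.1735 / 0.30 = 0.5784 m/day.
Travel time t = L / v = 1930 / 0.5784 = 3337 days = 9.136 years.

9.14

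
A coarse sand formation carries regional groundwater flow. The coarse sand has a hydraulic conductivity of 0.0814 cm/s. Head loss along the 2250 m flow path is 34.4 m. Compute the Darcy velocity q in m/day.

1.08

Convert K: 0.0814 cm/s × 864 = 70.33 m/day.
Hydraulic gradient i = Δh / L = 34.4 / 2250 = 0.01529.
Specific discharge q = K · i = 70.33 × 0.01529 = 1.075 m/day.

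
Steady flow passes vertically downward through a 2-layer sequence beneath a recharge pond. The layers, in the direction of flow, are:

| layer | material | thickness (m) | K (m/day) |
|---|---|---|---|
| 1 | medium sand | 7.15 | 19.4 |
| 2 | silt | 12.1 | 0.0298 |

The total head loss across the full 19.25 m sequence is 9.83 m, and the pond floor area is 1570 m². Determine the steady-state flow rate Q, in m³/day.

Flow is perpendicular to layering, so the layers act in series and the equivalent K is the thickness-weighted harmonic mean.
Total thickness L = 7.15 + 12.1 = 19.25 m.
Σ(b_i/K_i) = 7.15/19.4 + 12.1/0.0298 = 406.4 d.
K_eq = L / Σ(b_i/K_i) = 19.25 / 406.4 = 0.04737 m/day.
Q = K_eq · A · (Δh/L) = 0.04737 × 1570 × (9.83/19.25) = 37.97 m³/day.

38.0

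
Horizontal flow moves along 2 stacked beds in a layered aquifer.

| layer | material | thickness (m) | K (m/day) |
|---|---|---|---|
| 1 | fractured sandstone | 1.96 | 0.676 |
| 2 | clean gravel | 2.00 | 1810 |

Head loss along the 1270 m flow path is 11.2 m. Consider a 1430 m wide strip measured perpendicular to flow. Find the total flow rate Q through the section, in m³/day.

Flow is parallel to layering, so each bed carries its own Darcy discharge and the transmissivities add.
Σ(K_i·b_i) = 0.676×1.96 + 1810×2.00 = 3621 m²/day.
Hydraulic gradient i = Δh / L = 11.2 / 1270 = 0.008819.
Q = Σ(K_i·b_i) · W · i = 3621 × 1430 × 0.008819 = 45669 m³/day.

45700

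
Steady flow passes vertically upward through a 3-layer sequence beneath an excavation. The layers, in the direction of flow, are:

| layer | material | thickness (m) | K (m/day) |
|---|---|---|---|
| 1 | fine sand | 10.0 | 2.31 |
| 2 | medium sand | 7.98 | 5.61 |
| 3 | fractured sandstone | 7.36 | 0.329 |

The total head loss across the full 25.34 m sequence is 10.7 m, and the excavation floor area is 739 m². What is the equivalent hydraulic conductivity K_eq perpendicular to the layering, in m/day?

Flow is perpendicular to layering, so the layers act in series and the equivalent K is the thickness-weighted harmonic mean.
Total thickness L = 10.0 + 7.98 + 7.36 = 25.34 m.
Σ(b_i/K_i) = 10.0/2.31 + 7.98/5.61 + 7.36/0.329 = 28.12 d.
K_eq = L / Σ(b_i/K_i) = 25.34 / 28.12 = 0.9011 m/day.

0.901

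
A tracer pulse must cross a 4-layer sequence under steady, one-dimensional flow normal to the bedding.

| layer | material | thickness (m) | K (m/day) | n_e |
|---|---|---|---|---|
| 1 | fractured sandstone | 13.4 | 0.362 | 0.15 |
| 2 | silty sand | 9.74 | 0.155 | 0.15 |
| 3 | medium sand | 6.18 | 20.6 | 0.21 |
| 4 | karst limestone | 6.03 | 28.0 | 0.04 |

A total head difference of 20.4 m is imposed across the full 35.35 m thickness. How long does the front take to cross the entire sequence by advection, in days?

With flow normal to the layers, continuity requires the same specific discharge q through every layer.
Σ(b_i/K_i) = 13.4/0.362 + 9.74/0.155 + 6.18/20.6 + 6.03/28.0 = 100.4 d.
q = Δh / Σ(b_i/K_i) = 20.4 / 100.4 = 0.2032 m/day.
In each layer the seepage velocity is v_i = q/n_i, so the layer transit time is t_i = b_i·n_i / q:
  layer 1 (fractured sandstone): t_1 = 13.4 × 0.15 / 0.2032 = 9.889 d
  layer 2 (silty sand): t_2 = 9.74 × 0.15 / 0.2032 = 7.188 d
  layer 3 (medium sand): t_3 = 6.18 × 0.21 / 0.2032 = 6.385 d
  layer 4 (karst limestone): t_4 = 6.03 × 0.04 / 0.2032 = 1.187 d
Total t = Σ t_i = 24.65 days.

24.6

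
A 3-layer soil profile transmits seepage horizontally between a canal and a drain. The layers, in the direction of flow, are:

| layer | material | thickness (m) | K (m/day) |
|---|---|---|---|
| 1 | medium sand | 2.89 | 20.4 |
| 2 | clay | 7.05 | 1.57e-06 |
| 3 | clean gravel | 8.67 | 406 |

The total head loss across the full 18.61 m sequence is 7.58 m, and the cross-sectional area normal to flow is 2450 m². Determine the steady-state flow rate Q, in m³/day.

Flow is perpendicular to layering, so the layers act in series and the equivalent K is the thickness-weighted harmonic mean.
Total thickness L = 2.89 + 7.05 + 8.67 = 18.61 m.
Σ(b_i/K_i) = 2.89/20.4 + 7.05/1.57e-06 + 8.67/406 = 4.490e+06 d.
K_eq = L / Σ(b_i/K_i) = 18.61 / 4.490e+06 = 4.144e-06 m/day.
Q = K_eq · A · (Δh/L) = 4.144e-06 × 2450 × (7.58/18.61) = 0.004136 m³/day.

0.00414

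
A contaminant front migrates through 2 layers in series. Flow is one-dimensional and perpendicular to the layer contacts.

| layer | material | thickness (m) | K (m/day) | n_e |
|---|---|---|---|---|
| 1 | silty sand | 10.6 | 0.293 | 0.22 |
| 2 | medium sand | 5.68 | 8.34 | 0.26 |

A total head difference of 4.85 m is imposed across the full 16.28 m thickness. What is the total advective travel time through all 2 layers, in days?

With flow normal to the layers, continuity requires the same specific discharge q through every layer.
Σ(b_i/K_i) = 10.6/0.293 + 5.68/8.34 = 36.86 d.
q = Δh / Σ(b_i/K_i) = 4.85 / 36.86 = 0.1316 m/day.
In each layer the seepage velocity is v_i = q/n_i, so the layer transit time is t_i = b_i·n_i / q:
  layer 1 (silty sand): t_1 = 10.6 × 0.22 / 0.1316 = 17.72 d
  layer 2 (medium sand): t_2 = 5.68 × 0.26 / 0.1316 = 11.22 d
Total t = Σ t_i = 28.95 days.

28.9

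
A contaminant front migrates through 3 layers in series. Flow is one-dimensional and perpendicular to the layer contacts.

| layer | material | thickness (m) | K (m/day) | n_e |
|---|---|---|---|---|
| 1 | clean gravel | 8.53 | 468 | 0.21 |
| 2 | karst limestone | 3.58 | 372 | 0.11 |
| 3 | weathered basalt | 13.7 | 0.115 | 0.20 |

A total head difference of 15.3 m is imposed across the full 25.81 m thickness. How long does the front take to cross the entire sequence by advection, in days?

38.4

With flow normal to the layers, continuity requires the same specific discharge q through every layer.
Σ(b_i/K_i) = 8.53/468 + 3.58/372 + 13.7/0.115 = 119.2 d.
q = Δh / Σ(b_i/K_i) = 15.3 / 119.2 = 0.1284 m/day.
In each layer the seepage velocity is v_i = q/n_i, so the layer transit time is t_i = b_i·n_i / q:
  layer 1 (clean gravel): t_1 = 8.53 × 0.21 / 0.1284 = 13.95 d
  layer 2 (karst limestone): t_2 = 3.58 × 0.11 / 0.1284 = 3.067 d
  layer 3 (weathered basalt): t_3 = 13.7 × 0.20 / 0.1284 = 21.34 d
Total t = Σ t_i = 38.36 days.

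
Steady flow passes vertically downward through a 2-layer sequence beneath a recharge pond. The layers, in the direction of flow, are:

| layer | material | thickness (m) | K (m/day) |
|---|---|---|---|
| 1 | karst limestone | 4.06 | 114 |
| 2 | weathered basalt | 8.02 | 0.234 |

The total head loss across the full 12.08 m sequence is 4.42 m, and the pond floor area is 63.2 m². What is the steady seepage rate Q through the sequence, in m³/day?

8.14

Flow is perpendicular to layering, so the layers act in series and the equivalent K is the thickness-weighted harmonic mean.
Total thickness L = 4.06 + 8.02 = 12.08 m.
Σ(b_i/K_i) = 4.06/114 + 8.02/0.234 = 34.31 d.
K_eq = L / Σ(b_i/K_i) = 12.08 / 34.31 = 0.3521 m/day.
Q = K_eq · A · (Δh/L) = 0.3521 × 63.2 × (4.42/12.08) = 8.142 m³/day.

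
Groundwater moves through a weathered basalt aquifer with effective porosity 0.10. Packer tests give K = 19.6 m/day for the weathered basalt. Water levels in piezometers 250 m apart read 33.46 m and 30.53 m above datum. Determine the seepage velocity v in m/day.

Hydraulic gradient i = (33.46 − 30.53) / 250 = 2.93 / 250 = 0.01172.
Darcy flux q = K · i = 19.60 × 0.01172 = 0.2297 m/day.
Seepage velocity v = q / n_e = 0.2297 / 0.10 = 2.297 m/day.

2.30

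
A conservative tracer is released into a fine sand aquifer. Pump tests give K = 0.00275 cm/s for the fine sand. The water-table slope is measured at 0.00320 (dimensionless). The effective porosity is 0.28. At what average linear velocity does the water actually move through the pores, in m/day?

Convert K: 0.00275 cm/s × 864 = 2.376 m/day.
Hydraulic gradient i = 0.00320.
Darcy flux q = K · i = 2.376 × 0.003200 = 0.007603 m/day.
Seepage velocity v = q / n_e = 0.007603 / 0.28 = 0.02715 m/day.

0.0272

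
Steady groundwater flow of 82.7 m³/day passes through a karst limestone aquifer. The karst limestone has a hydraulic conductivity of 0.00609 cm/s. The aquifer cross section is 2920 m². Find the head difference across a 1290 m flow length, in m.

Convert K: 0.00609 cm/s × 864 = 5.262 m/day.
From Q = K·A·i, i = Q / (K·A) = 82.7 / (5.262 × 2920) = 0.005383.
Head loss Δh = i · L = 0.005383 × 1290 = 6.944 m.

6.94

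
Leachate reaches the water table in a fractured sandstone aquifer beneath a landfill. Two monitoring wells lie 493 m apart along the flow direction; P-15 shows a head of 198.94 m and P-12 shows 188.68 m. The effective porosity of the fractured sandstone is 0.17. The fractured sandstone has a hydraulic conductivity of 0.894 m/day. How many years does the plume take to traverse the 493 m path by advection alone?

Hydraulic gradient i = (198.94 − 188.68) / 493 = 10.26 / 493 = 0.02081.
Darcy flux q = K · i = 0.8940 × 0.02081 = 0.01861 m/day.
Seepage velocity v = q / n_e = 0.01861 / 0.17 = 0.1094 m/day.
Travel time t = L / v = 493 / 0.1094 = 4505 days = 12.33 years.

12.3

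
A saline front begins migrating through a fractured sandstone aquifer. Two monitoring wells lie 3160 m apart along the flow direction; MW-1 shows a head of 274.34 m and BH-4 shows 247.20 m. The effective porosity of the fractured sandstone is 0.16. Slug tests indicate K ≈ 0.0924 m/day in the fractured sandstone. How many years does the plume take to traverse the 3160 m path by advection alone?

Hydraulic gradient i = (274.34 − 247.20) / 3160 = 27.14 / 3160 = 0.008589.
Darcy flux q = K · i = 0.09240 × 0.008589 = 0.0007936 m/day.
Seepage velocity v = q / n_e = 0.0007936 / 0.16 = 0.004960 m/day.
Travel time t = L / v = 3160 / 0.004960 = 6.371e+05 days = 1744 years.

1740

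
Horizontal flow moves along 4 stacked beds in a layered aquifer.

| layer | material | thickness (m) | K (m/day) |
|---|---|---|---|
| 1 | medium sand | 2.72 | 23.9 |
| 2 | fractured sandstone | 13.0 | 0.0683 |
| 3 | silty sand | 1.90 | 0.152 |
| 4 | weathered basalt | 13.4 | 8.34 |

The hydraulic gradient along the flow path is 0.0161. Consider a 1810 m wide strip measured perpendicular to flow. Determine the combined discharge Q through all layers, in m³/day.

5190

Flow is parallel to layering, so each bed carries its own Darcy discharge and the transmissivities add.
Σ(K_i·b_i) = 23.9×2.72 + 0.0683×13.0 + 0.152×1.90 + 8.34×13.4 = 177.9 m²/day.
Hydraulic gradient i = 0.0161.
Q = Σ(K_i·b_i) · W · i = 177.9 × 1810 × 0.01610 = 5185 m³/day.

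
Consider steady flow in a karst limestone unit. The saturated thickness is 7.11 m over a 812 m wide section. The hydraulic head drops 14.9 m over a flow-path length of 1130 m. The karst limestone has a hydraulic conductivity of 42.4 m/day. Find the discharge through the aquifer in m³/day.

Cross-sectional area A = 812 × 7.11 = 5773 m².
Hydraulic gradient i = Δh / L = 14.9 / 1130 = 0.01319.
Darcy's law: Q = K · A · i = 42.40 × 5773 × 0.01319 = 3228 m³/day.

3230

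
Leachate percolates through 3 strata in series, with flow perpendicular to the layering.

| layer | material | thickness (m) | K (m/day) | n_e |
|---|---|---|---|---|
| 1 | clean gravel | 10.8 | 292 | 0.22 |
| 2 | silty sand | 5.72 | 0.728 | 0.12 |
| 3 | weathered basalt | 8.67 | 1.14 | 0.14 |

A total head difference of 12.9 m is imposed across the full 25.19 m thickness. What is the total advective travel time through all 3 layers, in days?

5.14

With flow normal to the layers, continuity requires the same specific discharge q through every layer.
Σ(b_i/K_i) = 10.8/292 + 5.72/0.728 + 8.67/1.14 = 15.50 d.
q = Δh / Σ(b_i/K_i) = 12.9 / 15.50 = 0.8323 m/day.
In each layer the seepage velocity is v_i = q/n_i, so the layer transit time is t_i = b_i·n_i / q:
  layer 1 (clean gravel): t_1 = 10.8 × 0.22 / 0.8323 = 2.855 d
  layer 2 (silty sand): t_2 = 5.72 × 0.12 / 0.8323 = 0.8247 d
  layer 3 (weathered basalt): t_3 = 8.67 × 0.14 / 0.8323 = 1.458 d
Total t = Σ t_i = 5.138 days.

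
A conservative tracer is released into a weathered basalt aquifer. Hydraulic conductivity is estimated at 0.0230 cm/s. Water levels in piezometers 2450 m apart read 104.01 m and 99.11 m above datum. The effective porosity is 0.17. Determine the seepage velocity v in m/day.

0.234

Convert K: 0.0230 cm/s × 864 = 19.87 m/day.
Hydraulic gradient i = (104.01 − 99.11) / 2450 = 4.9 / 2450 = 0.002000.
Darcy flux q = K · i = 19.87 × 0.002000 = 0.03974 m/day.
Seepage velocity v = q / n_e = 0.03974 / 0.17 = 0.2338 m/day.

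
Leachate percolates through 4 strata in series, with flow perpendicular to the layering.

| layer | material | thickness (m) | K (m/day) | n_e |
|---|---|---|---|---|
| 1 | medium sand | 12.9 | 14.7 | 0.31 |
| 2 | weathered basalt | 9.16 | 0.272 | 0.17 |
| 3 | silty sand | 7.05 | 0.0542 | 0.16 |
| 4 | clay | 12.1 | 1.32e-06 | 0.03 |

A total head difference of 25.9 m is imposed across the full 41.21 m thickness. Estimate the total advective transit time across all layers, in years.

6830

With flow normal to the layers, continuity requires the same specific discharge q through every layer.
Σ(b_i/K_i) = 12.9/14.7 + 9.16/0.272 + 7.05/0.0542 + 12.1/1.32e-06 = 9.167e+06 d.
q = Δh / Σ(b_i/K_i) = 25.9 / 9.167e+06 = 2.825e-06 m/day.
In each layer the seepage velocity is v_i = q/n_i, so the layer transit time is t_i = b_i·n_i / q:
  layer 1 (medium sand): t_1 = 12.9 × 0.31 / 2.825e-06 = 1.415e+06 d
  layer 2 (weathered basalt): t_2 = 9.16 × 0.17 / 2.825e-06 = 5.511e+05 d
  layer 3 (silty sand): t_3 = 7.05 × 0.16 / 2.825e-06 = 3.992e+05 d
  layer 4 (clay): t_4 = 12.1 × 0.03 / 2.825e-06 = 1.285e+05 d
Total t = Σ t_i = 2.494e+06 days = 6829 years.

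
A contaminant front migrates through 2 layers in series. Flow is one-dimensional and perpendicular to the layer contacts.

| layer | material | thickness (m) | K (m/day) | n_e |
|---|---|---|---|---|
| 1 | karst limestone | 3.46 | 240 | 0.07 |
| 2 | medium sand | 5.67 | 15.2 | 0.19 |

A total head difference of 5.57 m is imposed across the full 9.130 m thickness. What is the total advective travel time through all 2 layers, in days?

With flow normal to the layers, continuity requires the same specific discharge q through every layer.
Σ(b_i/K_i) = 3.46/240 + 5.67/15.2 = 0.3874 d.
q = Δh / Σ(b_i/K_i) = 5.57 / 0.3874 = 14.38 m/day.
In each layer the seepage velocity is v_i = q/n_i, so the layer transit time is t_i = b_i·n_i / q:
  layer 1 (karst limestone): t_1 = 3.46 × 0.07 / 14.38 = 0.01685 d
  layer 2 (medium sand): t_2 = 5.67 × 0.19 / 14.38 = 0.07494 d
Total t = Σ t_i = 0.09178 days.

0.0918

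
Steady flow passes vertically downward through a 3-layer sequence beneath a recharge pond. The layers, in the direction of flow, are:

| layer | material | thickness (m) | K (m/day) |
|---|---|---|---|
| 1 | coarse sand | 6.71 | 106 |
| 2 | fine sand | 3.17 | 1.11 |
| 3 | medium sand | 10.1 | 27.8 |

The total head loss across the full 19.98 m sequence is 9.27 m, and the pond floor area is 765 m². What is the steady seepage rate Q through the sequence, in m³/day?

2160

Flow is perpendicular to layering, so the layers act in series and the equivalent K is the thickness-weighted harmonic mean.
Total thickness L = 6.71 + 3.17 + 10.1 = 19.98 m.
Σ(b_i/K_i) = 6.71/106 + 3.17/1.11 + 10.1/27.8 = 3.282 d.
K_eq = L / Σ(b_i/K_i) = 19.98 / 3.282 = 6.087 m/day.
Q = K_eq · A · (Δh/L) = 6.087 × 765 × (9.27/19.98) = 2160 m³/day.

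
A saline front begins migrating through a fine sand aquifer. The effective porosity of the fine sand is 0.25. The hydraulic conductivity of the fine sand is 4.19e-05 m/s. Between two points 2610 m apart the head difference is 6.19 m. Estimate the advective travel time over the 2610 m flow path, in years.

208

Convert K: 4.19e-05 m/s × 86400 = 3.620 m/day.
Hydraulic gradient i = Δh / L = 6.19 / 2610 = 0.002372.
Darcy flux q = K · i = 3.620 × 0.002372 = 0.008586 m/day.
Seepage velocity v = q / n_e = 0.008586 / 0.25 = 0.03434 m/day.
Travel time t = L / v = 2610 / 0.03434 = 75998 days = 208.1 years.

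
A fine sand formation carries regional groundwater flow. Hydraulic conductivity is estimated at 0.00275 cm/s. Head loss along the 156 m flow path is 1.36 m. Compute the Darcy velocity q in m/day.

Convert K: 0.00275 cm/s × 864 = 2.376 m/day.
Hydraulic gradient i = Δh / L = 1.36 / 156 = 0.008718.
Specific discharge q = K · i = 2.376 × 0.008718 = 0.02071 m/day.

0.0207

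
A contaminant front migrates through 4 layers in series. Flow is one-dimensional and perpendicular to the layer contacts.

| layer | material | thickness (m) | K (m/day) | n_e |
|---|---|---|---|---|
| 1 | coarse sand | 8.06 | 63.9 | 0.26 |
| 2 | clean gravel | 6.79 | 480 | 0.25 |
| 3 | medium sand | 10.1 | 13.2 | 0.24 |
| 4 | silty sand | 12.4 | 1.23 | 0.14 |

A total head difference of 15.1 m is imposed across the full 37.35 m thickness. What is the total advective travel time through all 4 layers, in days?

5.79

With flow normal to the layers, continuity requires the same specific discharge q through every layer.
Σ(b_i/K_i) = 8.06/63.9 + 6.79/480 + 10.1/13.2 + 12.4/1.23 = 10.99 d.
q = Δh / Σ(b_i/K_i) = 15.1 / 10.99 = 1.374 m/day.
In each layer the seepage velocity is v_i = q/n_i, so the layer transit time is t_i = b_i·n_i / q:
  layer 1 (coarse sand): t_1 = 8.06 × 0.26 / 1.374 = 1.525 d
  layer 2 (clean gravel): t_2 = 6.79 × 0.25 / 1.374 = 1.235 d
  layer 3 (medium sand): t_3 = 10.1 × 0.24 / 1.374 = 1.764 d
  layer 4 (silty sand): t_4 = 12.4 × 0.14 / 1.374 = 1.263 d
Total t = Σ t_i = 5.787 days.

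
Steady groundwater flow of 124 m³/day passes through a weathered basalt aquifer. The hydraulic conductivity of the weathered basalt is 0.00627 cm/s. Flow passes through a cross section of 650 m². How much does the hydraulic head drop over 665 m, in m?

23.4

Convert K: 0.00627 cm/s × 864 = 5.417 m/day.
From Q = K·A·i, i = Q / (K·A) = 124 / (5.417 × 650.0) = 0.03521.
Head loss Δh = i · L = 0.03521 × 665 = 23.42 m.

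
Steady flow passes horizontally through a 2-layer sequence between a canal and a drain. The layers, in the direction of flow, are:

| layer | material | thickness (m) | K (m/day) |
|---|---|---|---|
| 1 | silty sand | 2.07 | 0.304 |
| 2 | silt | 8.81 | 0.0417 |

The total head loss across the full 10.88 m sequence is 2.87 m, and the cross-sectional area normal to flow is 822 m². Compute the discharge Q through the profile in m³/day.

10.8

Flow is perpendicular to layering, so the layers act in series and the equivalent K is the thickness-weighted harmonic mean.
Total thickness L = 2.07 + 8.81 = 10.88 m.
Σ(b_i/K_i) = 2.07/0.304 + 8.81/0.0417 = 218.1 d.
K_eq = L / Σ(b_i/K_i) = 10.88 / 218.1 = 0.04989 m/day.
Q = K_eq · A · (Δh/L) = 0.04989 × 822 × (2.87/10.88) = 10.82 m³/day.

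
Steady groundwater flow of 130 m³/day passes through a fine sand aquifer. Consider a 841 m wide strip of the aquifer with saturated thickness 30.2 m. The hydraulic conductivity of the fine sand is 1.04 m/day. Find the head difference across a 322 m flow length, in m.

1.58

Cross-sectional area A = 841 × 30.2 = 25398 m².
From Q = K·A·i, i = Q / (K·A) = 130 / (1.040 × 25398) = 0.004922.
Head loss Δh = i · L = 0.004922 × 322 = 1.585 m.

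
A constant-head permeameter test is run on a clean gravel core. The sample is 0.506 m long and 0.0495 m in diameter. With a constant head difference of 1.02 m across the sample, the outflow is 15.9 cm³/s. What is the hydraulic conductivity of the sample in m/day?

Cross-sectional area A = π·(d/2)² = π × (0.0495/2)² = 0.001924 m².
Convert discharge: 15.9 cm³/s = 1.590e-05 m³/s.
Darcy's law rearranged: K = Q·L / (A·Δh) = 1.590e-05 × 0.506 / (0.001924 × 1.02) = 0.004099 m/s = 354.1 m/day.

354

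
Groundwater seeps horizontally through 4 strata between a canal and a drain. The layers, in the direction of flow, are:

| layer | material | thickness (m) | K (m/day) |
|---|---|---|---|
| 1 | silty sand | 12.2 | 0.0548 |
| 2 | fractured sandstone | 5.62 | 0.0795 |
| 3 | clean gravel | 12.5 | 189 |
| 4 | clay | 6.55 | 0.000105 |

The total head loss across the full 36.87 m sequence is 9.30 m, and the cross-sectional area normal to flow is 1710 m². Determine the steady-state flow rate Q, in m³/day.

Flow is perpendicular to layering, so the layers act in series and the equivalent K is the thickness-weighted harmonic mean.
Total thickness L = 12.2 + 5.62 + 12.5 + 6.55 = 36.87 m.
Σ(b_i/K_i) = 12.2/0.0548 + 5.62/0.0795 + 12.5/189 + 6.55/0.000105 = 62674 d.
K_eq = L / Σ(b_i/K_i) = 36.87 / 62674 = 0.0005883 m/day.
Q = K_eq · A · (Δh/L) = 0.0005883 × 1710 × (9.30/36.87) = 0.2537 m³/day.

0.254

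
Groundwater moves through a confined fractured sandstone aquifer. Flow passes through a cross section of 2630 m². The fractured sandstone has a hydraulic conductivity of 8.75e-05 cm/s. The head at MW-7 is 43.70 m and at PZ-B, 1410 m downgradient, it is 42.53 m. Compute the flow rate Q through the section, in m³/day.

Convert K: 8.75e-05 cm/s × 864 = 0.07560 m/day.
Hydraulic gradient i = (43.70 − 42.53) / 1410 = 1.17 / 1410 = 0.0008298.
Darcy's law: Q = K · A · i = 0.07560 × 2630 × 0.0008298 = 0.1650 m³/day.

0.165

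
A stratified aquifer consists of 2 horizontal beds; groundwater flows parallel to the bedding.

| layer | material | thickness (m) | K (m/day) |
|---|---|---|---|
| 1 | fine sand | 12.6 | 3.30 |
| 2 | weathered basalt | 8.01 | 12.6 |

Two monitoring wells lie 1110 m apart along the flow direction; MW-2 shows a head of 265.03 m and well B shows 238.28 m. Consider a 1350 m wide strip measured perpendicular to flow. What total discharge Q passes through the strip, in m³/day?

Flow is parallel to layering, so each bed carries its own Darcy discharge and the transmissivities add.
Σ(K_i·b_i) = 3.30×12.6 + 12.6×8.01 = 142.5 m²/day.
Hydraulic gradient i = (265.03 − 238.28) / 1110 = 26.75 / 1110 = 0.02410.
Q = Σ(K_i·b_i) · W · i = 142.5 × 1350 × 0.02410 = 4636 m³/day.

4640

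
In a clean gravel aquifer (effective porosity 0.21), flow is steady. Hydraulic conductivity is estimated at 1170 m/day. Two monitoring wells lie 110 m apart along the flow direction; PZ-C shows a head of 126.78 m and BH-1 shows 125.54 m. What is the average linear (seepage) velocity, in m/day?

Hydraulic gradient i = (126.78 − 125.54) / 110 = 1.24 / 110 = 0.01127.
Darcy flux q = K · i = 1170 × 0.01127 = 13.19 m/day.
Seepage velocity v = q / n_e = 13.19 / 0.21 = 62.81 m/day.

62.8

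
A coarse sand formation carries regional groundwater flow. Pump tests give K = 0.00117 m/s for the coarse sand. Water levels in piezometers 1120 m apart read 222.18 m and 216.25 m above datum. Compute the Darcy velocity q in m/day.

Convert K: 0.00117 m/s × 86400 = 101.1 m/day.
Hydraulic gradient i = (222.18 − 216.25) / 1120 = 5.93 / 1120 = 0.005295.
Specific discharge q = K · i = 101.1 × 0.005295 = 0.5352 m/day.

0.535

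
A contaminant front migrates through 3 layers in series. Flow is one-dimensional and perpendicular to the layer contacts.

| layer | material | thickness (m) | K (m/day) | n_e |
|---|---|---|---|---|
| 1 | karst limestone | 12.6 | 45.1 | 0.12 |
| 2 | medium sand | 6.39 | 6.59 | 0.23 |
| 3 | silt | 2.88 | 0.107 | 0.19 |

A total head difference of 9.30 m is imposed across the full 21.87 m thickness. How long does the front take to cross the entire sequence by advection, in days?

With flow normal to the layers, continuity requires the same specific discharge q through every layer.
Σ(b_i/K_i) = 12.6/45.1 + 6.39/6.59 + 2.88/0.107 = 28.16 d.
q = Δh / Σ(b_i/K_i) = 9.30 / 28.16 = 0.3302 m/day.
In each layer the seepage velocity is v_i = q/n_i, so the layer transit time is t_i = b_i·n_i / q:
  layer 1 (karst limestone): t_1 = 12.6 × 0.12 / 0.3302 = 4.579 d
  layer 2 (medium sand): t_2 = 6.39 × 0.23 / 0.3302 = 4.451 d
  layer 3 (silt): t_3 = 2.88 × 0.19 / 0.3302 = 1.657 d
Total t = Σ t_i = 10.69 days.

10.7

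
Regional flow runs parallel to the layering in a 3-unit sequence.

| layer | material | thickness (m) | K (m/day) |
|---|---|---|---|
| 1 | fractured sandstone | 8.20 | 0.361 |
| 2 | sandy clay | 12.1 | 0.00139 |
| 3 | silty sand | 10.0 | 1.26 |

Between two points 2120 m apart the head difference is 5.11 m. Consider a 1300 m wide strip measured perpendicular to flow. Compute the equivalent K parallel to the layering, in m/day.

0.514

Flow is parallel to layering, so each bed carries its own Darcy discharge and the transmissivities add.
Σ(K_i·b_i) = 0.361×8.20 + 0.00139×12.1 + 1.26×10.0 = 15.58 m²/day.
Total thickness b = 30.30 m, so K_eq = Σ(K_i·b_i)/b = 0.5141 m/day.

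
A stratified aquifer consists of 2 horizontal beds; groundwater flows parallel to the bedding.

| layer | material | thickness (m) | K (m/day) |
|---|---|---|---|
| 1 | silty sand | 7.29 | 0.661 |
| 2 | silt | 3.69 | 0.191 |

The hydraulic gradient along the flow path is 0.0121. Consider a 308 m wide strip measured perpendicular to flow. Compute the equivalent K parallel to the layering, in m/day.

Flow is parallel to layering, so each bed carries its own Darcy discharge and the transmissivities add.
Σ(K_i·b_i) = 0.661×7.29 + 0.191×3.69 = 5.523 m²/day.
Total thickness b = 10.98 m, so K_eq = Σ(K_i·b_i)/b = 0.5030 m/day.

0.503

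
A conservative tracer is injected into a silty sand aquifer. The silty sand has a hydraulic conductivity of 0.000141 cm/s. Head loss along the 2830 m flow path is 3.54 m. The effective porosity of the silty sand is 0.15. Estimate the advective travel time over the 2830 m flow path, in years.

Convert K: 0.000141 cm/s × 864 = 0.1218 m/day.
Hydraulic gradient i = Δh / L = 3.54 / 2830 = 0.001251.
Darcy flux q = K · i = 0.1218 × 0.001251 = 0.0001524 m/day.
Seepage velocity v = q / n_e = 0.0001524 / 0.15 = 0.001016 m/day.
Travel time t = L / v = 2830 / 0.001016 = 2.786e+06 days = 7627 years.

7630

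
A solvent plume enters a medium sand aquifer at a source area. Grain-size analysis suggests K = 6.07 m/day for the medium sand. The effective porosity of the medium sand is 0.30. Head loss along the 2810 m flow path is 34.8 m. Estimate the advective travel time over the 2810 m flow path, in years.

Hydraulic gradient i = Δh / L = 34.8 / 2810 = 0.01238.
Darcy flux q = K · i = 6.070 × 0.01238 = 0.07517 m/day.
Seepage velocity v = q / n_e = 0.07517 / 0.30 = 0.2506 m/day.
Travel time t = L / v = 2810 / 0.2506 = 11214 days = 30.70 years.

30.7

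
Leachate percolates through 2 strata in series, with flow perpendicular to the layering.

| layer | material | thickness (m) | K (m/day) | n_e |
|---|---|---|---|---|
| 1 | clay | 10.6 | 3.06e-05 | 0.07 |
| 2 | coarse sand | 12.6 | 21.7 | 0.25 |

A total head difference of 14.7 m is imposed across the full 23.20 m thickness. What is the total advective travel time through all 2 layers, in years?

With flow normal to the layers, continuity requires the same specific discharge q through every layer.
Σ(b_i/K_i) = 10.6/3.06e-05 + 12.6/21.7 = 3.464e+05 d.
q = Δh / Σ(b_i/K_i) = 14.7 / 3.464e+05 = 4.244e-05 m/day.
In each layer the seepage velocity is v_i = q/n_i, so the layer transit time is t_i = b_i·n_i / q:
  layer 1 (clay): t_1 = 10.6 × 0.07 / 4.244e-05 = 17485 d
  layer 2 (coarse sand): t_2 = 12.6 × 0.25 / 4.244e-05 = 74230 d
Total t = Σ t_i = 91715 days = 251.1 years.

251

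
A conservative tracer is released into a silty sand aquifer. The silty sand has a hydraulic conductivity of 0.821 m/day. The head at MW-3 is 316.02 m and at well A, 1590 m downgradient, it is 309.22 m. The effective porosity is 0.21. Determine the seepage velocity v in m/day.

0.0167

Hydraulic gradient i = (316.02 − 309.22) / 1590 = 6.8 / 1590 = 0.004277.
Darcy flux q = K · i = 0.8210 × 0.004277 = 0.003511 m/day.
Seepage velocity v = q / n_e = 0.003511 / 0.21 = 0.01672 m/day.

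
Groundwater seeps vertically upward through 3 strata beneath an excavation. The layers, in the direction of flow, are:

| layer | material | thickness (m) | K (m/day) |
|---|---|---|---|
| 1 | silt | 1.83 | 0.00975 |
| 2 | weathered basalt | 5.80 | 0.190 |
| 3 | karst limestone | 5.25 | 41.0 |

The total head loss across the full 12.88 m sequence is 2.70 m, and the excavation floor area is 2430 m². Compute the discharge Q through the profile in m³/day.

30.0

Flow is perpendicular to layering, so the layers act in series and the equivalent K is the thickness-weighted harmonic mean.
Total thickness L = 1.83 + 5.80 + 5.25 = 12.88 m.
Σ(b_i/K_i) = 1.83/0.00975 + 5.80/0.190 + 5.25/41.0 = 218.3 d.
K_eq = L / Σ(b_i/K_i) = 12.88 / 218.3 = 0.05899 m/day.
Q = K_eq · A · (Δh/L) = 0.05899 × 2430 × (2.70/12.88) = 30.05 m³/day.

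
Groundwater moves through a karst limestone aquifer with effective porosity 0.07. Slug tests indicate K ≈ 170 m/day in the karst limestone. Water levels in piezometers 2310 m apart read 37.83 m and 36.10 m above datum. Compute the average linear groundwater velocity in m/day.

Hydraulic gradient i = (37.83 − 36.10) / 2310 = 1.73 / 2310 = 0.0007489.
Darcy flux q = K · i = 170.0 × 0.0007489 = 0.1273 m/day.
Seepage velocity v = q / n_e = 0.1273 / 0.07 = 1.819 m/day.

1.82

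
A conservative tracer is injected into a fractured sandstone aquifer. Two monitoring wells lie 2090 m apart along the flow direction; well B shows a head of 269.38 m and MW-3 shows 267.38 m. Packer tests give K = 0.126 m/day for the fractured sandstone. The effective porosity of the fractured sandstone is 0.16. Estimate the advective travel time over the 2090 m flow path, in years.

Hydraulic gradient i = (269.38 − 267.38) / 2090 = 2 / 2090 = 0.0009569.
Darcy flux q = K · i = 0.1260 × 0.0009569 = 0.0001206 m/day.
Seepage velocity v = q / n_e = 0.0001206 / 0.16 = 0.0007536 m/day.
Travel time t = L / v = 2090 / 0.0007536 = 2.773e+06 days = 7593 years.

7590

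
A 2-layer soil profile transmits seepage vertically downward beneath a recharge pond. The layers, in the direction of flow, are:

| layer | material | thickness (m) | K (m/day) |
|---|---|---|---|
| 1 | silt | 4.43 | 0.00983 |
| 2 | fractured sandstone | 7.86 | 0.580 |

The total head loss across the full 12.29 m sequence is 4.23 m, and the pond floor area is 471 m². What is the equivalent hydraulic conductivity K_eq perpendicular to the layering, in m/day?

0.0265

Flow is perpendicular to layering, so the layers act in series and the equivalent K is the thickness-weighted harmonic mean.
Total thickness L = 4.43 + 7.86 = 12.29 m.
Σ(b_i/K_i) = 4.43/0.00983 + 7.86/0.580 = 464.2 d.
K_eq = L / Σ(b_i/K_i) = 12.29 / 464.2 = 0.02647 m/day.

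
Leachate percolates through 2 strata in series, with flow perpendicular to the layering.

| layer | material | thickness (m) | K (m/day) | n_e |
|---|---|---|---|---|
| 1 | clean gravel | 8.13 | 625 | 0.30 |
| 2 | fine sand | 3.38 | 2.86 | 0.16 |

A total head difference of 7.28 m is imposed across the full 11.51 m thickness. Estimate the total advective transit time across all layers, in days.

With flow normal to the layers, continuity requires the same specific discharge q through every layer.
Σ(b_i/K_i) = 8.13/625 + 3.38/2.86 = 1.195 d.
q = Δh / Σ(b_i/K_i) = 7.28 / 1.195 = 6.093 m/day.
In each layer the seepage velocity is v_i = q/n_i, so the layer transit time is t_i = b_i·n_i / q:
  layer 1 (clean gravel): t_1 = 8.13 × 0.30 / 6.093 = 0.4003 d
  layer 2 (fine sand): t_2 = 3.38 × 0.16 / 6.093 = 0.08876 d
Total t = Σ t_i = 0.4891 days.

0.489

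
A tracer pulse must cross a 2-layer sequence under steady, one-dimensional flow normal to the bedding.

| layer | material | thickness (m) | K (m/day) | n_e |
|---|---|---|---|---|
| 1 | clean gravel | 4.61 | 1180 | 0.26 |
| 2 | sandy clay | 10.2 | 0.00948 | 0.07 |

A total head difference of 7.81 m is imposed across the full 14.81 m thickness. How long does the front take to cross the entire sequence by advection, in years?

0.721

With flow normal to the layers, continuity requires the same specific discharge q through every layer.
Σ(b_i/K_i) = 4.61/1180 + 10.2/0.00948 = 1076 d.
q = Δh / Σ(b_i/K_i) = 7.81 / 1076 = 0.007259 m/day.
In each layer the seepage velocity is v_i = q/n_i, so the layer transit time is t_i = b_i·n_i / q:
  layer 1 (clean gravel): t_1 = 4.61 × 0.26 / 0.007259 = 165.1 d
  layer 2 (sandy clay): t_2 = 10.2 × 0.07 / 0.007259 = 98.36 d
Total t = Σ t_i = 263.5 days = 0.7214 years.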